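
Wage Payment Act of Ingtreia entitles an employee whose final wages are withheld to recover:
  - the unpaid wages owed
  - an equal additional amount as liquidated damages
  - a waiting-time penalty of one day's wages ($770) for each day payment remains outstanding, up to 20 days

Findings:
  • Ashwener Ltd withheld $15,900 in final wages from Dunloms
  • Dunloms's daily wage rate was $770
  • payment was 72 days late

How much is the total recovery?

Liquidated damages (equal amount): $15,900
Penalty days: min(72, 20) = 20
Waiting-time penalty: 20 × $770 = $15,400
Total award: $15,900 + $15,900 + $15,400 = $47,200

$47,200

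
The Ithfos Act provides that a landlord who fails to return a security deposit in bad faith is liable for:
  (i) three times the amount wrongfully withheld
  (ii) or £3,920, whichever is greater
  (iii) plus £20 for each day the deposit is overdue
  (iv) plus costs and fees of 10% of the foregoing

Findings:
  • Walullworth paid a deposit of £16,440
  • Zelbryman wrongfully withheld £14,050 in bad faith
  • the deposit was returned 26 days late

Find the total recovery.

Recovery: £46,937

Trebled: 3 × £14,050 = £42,150
Minimum £3,920: £42,150 meets the minimum, no increase.
Late-return penalty: 26 × £20 = £520
Damages plus late penalty: £42,150 + £520 = £42,670
Costs and fees: 10% of £42,670 = £4,267
Total recovery: £42,670 + £4,267 = £46,937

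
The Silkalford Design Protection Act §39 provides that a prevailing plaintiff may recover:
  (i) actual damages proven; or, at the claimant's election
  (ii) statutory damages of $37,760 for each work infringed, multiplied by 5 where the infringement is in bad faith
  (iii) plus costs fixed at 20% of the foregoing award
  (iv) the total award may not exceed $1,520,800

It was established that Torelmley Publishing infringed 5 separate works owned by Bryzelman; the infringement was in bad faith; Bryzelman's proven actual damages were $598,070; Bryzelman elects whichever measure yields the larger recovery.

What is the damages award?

$1,132,800

Statutory damages: 5 × $37,760 = $188,800
Multiplied by 5: 5 × $188,800 = $944,000
Greater of actual damages ($598,070) or enhanced statutory damages ($944,000): $944,000
Costs: 20% of $944,000 = $188,800
Award plus costs: $944,000 + $188,800 = $1,132,800
Cap at $1,520,800: $1,132,800 is within the cap, no reduction.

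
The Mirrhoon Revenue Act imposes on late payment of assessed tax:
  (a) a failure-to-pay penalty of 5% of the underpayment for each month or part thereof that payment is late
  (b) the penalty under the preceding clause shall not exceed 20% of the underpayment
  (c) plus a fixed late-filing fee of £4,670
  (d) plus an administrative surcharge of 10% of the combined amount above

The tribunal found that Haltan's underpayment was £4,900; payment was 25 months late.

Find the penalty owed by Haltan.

£6,215

Accrued rate: 5% × 25 = 125%, capped at 20% → 20%
Failure-to-pay penalty: 20% of £4,900 = £980
Penalty before surcharge: £980 + £4,670 = £5,650
Administrative surcharge: 10% of £5,650 = £565
Total penalty: £5,650 + £565 = £6,215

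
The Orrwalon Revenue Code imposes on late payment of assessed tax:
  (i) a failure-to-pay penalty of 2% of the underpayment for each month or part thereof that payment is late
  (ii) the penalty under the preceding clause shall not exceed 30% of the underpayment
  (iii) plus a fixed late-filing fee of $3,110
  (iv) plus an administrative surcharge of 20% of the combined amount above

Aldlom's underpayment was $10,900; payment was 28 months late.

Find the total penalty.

Penalty: $7,656

Accrued rate: 2% × 28 = 56%, capped at 30% → 30%
Failure-to-pay penalty: 30% of $10,900 = $3,270
Penalty before surcharge: $3,270 + $3,110 = $6,380
Administrative surcharge: 20% of $6,380 = $1,276
Total penalty: $6,380 + $1,276 = $7,656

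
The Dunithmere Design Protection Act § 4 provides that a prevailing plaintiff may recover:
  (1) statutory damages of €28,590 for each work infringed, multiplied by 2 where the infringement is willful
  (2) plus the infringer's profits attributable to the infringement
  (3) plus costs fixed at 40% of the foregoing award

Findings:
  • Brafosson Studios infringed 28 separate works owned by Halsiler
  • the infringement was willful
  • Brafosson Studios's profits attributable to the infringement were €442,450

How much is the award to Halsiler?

Statutory damages: 28 × €28,590 = €800,520
Doubled: 2 × €800,520 = €1,601,040
Combined award: €1,601,040 + €442,450 = €2,043,490
Costs: 40% of €2,043,490 = €817,396
Award plus costs: €2,043,490 + €817,396 = €2,860,886

€2,860,886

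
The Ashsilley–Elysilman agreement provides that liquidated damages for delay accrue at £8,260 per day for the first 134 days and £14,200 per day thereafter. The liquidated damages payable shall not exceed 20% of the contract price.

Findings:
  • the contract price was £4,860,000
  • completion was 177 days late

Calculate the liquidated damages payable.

£972,000

First 134 days: 134 × £8,260 = £1,106,840
Remaining days: (177 − 134) × £14,200 = £610,600
Accrued per-day damages: £1,106,840 + £610,600 = £1,717,440
Cap: 20% of £4,860,000 = £972,000
Cap at £972,000: £1,717,440 exceeds the cap → £972,000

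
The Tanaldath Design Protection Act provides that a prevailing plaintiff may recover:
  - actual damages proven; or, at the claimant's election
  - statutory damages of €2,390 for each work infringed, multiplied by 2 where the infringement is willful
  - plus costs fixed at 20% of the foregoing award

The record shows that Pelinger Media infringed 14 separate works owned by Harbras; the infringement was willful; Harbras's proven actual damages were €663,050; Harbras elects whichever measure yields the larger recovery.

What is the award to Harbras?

Statutory damages: 14 × €2,390 = €33,460
Doubled: 2 × €33,460 = €66,920
Greater of actual damages (€663,050) or enhanced statutory damages (€66,920): €663,050
Costs: 20% of €663,050 = €132,610
Award plus costs: €663,050 + €132,610 = €795,660

€795,660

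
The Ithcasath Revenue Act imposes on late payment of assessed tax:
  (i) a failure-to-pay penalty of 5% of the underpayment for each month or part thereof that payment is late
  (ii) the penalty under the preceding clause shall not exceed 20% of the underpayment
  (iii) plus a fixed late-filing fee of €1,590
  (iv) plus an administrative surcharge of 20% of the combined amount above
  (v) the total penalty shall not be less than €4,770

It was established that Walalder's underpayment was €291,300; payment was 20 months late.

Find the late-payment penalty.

Accrued rate: 5% × 20 = 100%, capped at 20% → 20%
Failure-to-pay penalty: 20% of €291,300 = €58,260
Penalty before surcharge: €58,260 + €1,590 = €59,850
Administrative surcharge: 20% of €59,850 = €11,970
Total penalty: €59,850 + €11,970 = €71,820
Minimum €4,770: €71,820 meets the minimum, no increase.

Penalty: €71,820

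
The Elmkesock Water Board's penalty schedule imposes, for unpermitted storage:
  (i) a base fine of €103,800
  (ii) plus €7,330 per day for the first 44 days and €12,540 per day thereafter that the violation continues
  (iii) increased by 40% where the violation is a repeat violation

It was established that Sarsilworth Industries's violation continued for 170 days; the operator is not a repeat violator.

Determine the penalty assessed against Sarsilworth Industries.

First 44 days: 44 × €7,330 = €322,520
Remaining days: (170 − 44) × €12,540 = €1,580,040
Per-day component: €322,520 + €1,580,040 = €1,902,560
Base plus per-day: €103,800 + €1,902,560 = €2,006,360
The operator is not a repeat violator: no 40% increase.

€2,006,360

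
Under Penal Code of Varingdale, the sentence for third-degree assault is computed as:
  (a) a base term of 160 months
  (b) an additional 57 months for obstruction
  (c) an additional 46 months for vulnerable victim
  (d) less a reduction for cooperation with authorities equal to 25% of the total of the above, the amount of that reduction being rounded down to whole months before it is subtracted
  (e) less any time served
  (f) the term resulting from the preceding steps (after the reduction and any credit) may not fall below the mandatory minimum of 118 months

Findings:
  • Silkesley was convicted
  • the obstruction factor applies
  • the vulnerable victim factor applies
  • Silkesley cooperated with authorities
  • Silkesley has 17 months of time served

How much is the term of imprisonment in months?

Obstruction enhancement: +57 months
Vulnerable victim enhancement: +46 months
Adjusted term: 160 months + 57 months + 46 months = 263 months
Cooperation with authorities reduction: 25% of 263 months = 65 months (rounded down)
After reduction: 263 − 65 = 198 months
Less time served: 198 months − 17 months = 181 months
Minimum 118 months: 181 months meets the minimum, no increase.

Sentence: 181 months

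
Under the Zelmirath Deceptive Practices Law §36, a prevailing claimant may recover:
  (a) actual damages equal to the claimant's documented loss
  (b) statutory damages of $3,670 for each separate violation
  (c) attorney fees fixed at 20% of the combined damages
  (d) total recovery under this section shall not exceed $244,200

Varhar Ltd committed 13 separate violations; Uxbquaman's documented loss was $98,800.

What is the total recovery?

Statutory damages: 13 × $3,670 = $47,710
Combined damages: $98,800 + $47,710 = $146,510
Attorney fees: 20% of $146,510 = $29,302
Total before cap: $146,510 + $29,302 = $175,812
Cap at $244,200: $175,812 is within the cap, no reduction.

Total recovery: $175,812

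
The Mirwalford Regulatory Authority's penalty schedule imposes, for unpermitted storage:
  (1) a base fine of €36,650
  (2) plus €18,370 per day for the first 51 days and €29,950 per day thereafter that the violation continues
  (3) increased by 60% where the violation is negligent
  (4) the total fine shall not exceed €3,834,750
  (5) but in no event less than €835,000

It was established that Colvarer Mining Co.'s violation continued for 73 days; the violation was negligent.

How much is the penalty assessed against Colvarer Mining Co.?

€2,611,872

First 51 days: 51 × €18,370 = €936,870
Remaining days: (73 − 51) × €29,950 = €658,900
Per-day component: €936,870 + €658,900 = €1,595,770
Base plus per-day: €36,650 + €1,595,770 = €1,632,420
Enhancement: 60% of €1,632,420 = €979,452
Enhanced fine: €1,632,420 + €979,452 = €2,611,872
Cap at €3,834,750: €2,611,872 is within the cap, no reduction.
Minimum €835,000: €2,611,872 meets the minimum, no increase.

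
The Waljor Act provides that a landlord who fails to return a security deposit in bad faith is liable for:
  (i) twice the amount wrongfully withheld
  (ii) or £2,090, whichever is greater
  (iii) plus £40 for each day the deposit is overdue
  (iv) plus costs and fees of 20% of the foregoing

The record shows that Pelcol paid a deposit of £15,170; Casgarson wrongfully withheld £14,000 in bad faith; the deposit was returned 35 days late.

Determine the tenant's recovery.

£35,280

Doubled: 2 × £14,000 = £28,000
Minimum £2,090: £28,000 meets the minimum, no increase.
Late-return penalty: 35 × £40 = £1,400
Damages plus late penalty: £28,000 + £1,400 = £29,400
Costs and fees: 20% of £29,400 = £5,880
Total recovery: £29,400 + £5,880 = £35,280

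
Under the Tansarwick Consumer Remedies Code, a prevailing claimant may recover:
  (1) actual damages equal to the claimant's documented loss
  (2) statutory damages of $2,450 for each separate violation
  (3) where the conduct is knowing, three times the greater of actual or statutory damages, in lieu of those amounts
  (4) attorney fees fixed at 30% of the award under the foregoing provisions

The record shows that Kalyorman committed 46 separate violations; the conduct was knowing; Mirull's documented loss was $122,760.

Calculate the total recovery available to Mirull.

$478,764

Statutory damages: 46 × $2,450 = $112,700
Greater of actual damages ($122,760) or statutory damages ($112,700): $122,760
Trebled: 3 × $122,760 = $368,280
Attorney fees: 30% of $368,280 = $110,484
Total recovery: $368,280 + $110,484 = $478,764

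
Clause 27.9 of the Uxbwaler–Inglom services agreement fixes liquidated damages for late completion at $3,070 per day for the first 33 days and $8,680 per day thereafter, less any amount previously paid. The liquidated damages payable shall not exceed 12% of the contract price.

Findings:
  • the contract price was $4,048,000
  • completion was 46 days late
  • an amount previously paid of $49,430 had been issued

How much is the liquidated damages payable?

Liquidated damages: $164,720

First 33 days: 33 × $3,070 = $101,310
Remaining days: (46 − 33) × $8,680 = $112,840
Accrued per-day damages: $101,310 + $112,840 = $214,150
Less amount previously paid: $214,150 − $49,430 = $164,720
Cap: 12% of $4,048,000 = $485,760
Cap at $485,760: $164,720 is within the cap, no reduction.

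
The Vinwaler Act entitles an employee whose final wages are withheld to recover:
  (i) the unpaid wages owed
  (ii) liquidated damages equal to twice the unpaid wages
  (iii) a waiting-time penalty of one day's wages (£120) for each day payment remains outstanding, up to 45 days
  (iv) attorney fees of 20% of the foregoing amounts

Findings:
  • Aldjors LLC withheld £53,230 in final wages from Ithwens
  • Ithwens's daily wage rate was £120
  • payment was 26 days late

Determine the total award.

Doubled: 2 × £53,230 = £106,460
Penalty days: min(26, 45) = 26
Waiting-time penalty: 26 × £120 = £3,120
Subtotal: £53,230 + £106,460 + £3,120 = £162,810
Attorney fees: 20% of £162,810 = £32,562
Total award: £162,810 + £32,562 = £195,372

£195,372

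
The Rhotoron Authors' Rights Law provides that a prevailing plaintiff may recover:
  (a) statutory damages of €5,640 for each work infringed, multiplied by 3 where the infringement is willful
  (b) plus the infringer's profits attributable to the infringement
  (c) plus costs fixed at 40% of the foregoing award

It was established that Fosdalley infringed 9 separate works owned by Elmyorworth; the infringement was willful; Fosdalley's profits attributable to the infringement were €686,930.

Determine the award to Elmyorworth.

Statutory damages: 9 × €5,640 = €50,760
Trebled: 3 × €50,760 = €152,280
Combined award: €152,280 + €686,930 = €839,210
Costs: 40% of €839,210 = €335,684
Award plus costs: €839,210 + €335,684 = €1,174,894

€1,174,894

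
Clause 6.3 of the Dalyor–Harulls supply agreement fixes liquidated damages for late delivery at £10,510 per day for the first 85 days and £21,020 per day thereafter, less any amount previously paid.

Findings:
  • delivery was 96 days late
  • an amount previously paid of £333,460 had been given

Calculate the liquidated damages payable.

First 85 days: 85 × £10,510 = £893,350
Remaining days: (96 − 85) × £21,020 = £231,220
Accrued per-day damages: £893,350 + £231,220 = £1,124,570
Less amount previously paid: £1,124,570 − £333,460 = £791,110

£791,110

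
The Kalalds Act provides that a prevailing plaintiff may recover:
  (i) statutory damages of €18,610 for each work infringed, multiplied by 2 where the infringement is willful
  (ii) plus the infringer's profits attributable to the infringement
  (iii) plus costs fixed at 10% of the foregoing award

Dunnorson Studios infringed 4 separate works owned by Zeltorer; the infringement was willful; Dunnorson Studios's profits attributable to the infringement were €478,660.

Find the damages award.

Statutory damages: 4 × €18,610 = €74,440
Doubled: 2 × €74,440 = €148,880
Combined award: €148,880 + €478,660 = €627,540
Costs: 10% of €627,540 = €62,754
Award plus costs: €627,540 + €62,754 = €690,294

€690,294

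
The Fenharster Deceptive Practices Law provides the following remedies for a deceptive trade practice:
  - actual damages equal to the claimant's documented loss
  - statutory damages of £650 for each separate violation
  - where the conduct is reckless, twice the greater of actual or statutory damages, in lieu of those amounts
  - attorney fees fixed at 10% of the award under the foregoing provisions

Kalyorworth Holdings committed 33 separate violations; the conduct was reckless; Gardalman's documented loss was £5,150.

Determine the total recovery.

£47,190

Statutory damages: 33 × £650 = £21,450
Greater of actual damages (£5,150) or statutory damages (£21,450): £21,450
Doubled: 2 × £21,450 = £42,900
Attorney fees: 10% of £42,900 = £4,290
Total recovery: £42,900 + £4,290 = £47,190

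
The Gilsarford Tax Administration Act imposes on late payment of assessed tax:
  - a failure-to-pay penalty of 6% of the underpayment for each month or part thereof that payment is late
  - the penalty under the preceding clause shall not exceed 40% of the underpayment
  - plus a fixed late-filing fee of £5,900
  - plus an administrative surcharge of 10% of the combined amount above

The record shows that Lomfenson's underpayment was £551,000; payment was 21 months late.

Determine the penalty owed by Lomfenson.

Accrued rate: 6% × 21 = 126%, capped at 40% → 40%
Failure-to-pay penalty: 40% of £551,000 = £220,400
Penalty before surcharge: £220,400 + £5,900 = £226,300
Administrative surcharge: 10% of £226,300 = £22,630
Total penalty: £226,300 + £22,630 = £248,930

£248,930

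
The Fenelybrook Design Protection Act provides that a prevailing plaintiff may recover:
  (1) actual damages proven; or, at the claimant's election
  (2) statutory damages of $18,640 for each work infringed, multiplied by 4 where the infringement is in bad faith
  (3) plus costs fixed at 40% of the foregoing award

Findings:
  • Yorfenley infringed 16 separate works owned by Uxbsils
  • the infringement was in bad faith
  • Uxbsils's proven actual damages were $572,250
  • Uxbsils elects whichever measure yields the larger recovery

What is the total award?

Statutory damages: 16 × $18,640 = $298,240
Multiplied by 4: 4 × $298,240 = $1,192,960
Greater of actual damages ($572,250) or enhanced statutory damages ($1,192,960): $1,192,960
Costs: 40% of $1,192,960 = $477,184
Award plus costs: $1,192,960 + $477,184 = $1,670,144

$1,670,144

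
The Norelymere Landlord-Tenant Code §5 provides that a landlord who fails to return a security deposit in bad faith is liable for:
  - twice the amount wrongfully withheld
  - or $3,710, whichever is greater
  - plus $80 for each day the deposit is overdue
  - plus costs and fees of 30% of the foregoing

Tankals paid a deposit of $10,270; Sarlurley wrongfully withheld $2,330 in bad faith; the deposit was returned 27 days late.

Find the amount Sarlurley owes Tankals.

$8,866

Doubled: 2 × $2,330 = $4,660
Minimum $3,710: $4,660 meets the minimum, no increase.
Late-return penalty: 27 × $80 = $2,160
Damages plus late penalty: $4,660 + $2,160 = $6,820
Costs and fees: 30% of $6,820 = $2,046
Total recovery: $6,820 + $2,046 = $8,866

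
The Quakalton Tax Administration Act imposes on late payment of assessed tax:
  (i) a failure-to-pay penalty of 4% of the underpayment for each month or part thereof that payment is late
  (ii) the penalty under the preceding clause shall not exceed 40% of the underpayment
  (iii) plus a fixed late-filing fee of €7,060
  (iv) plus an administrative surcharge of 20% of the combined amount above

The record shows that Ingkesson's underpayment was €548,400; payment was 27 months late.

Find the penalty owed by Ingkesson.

€271,704

Accrued rate: 4% × 27 = 108%, capped at 40% → 40%
Failure-to-pay penalty: 40% of €548,400 = €219,360
Penalty before surcharge: €219,360 + €7,060 = €226,420
Administrative surcharge: 20% of €226,420 = €45,284
Total penalty: €226,420 + €45,284 = €271,704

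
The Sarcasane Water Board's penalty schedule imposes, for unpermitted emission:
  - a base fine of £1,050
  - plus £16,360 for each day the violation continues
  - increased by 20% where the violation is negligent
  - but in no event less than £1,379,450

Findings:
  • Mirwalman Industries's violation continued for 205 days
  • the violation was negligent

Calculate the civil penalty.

£4,025,820

Per-day component: 205 × £16,360 = £3,353,800
Base plus per-day: £1,050 + £3,353,800 = £3,354,850
Enhancement: 20% of £3,354,850 = £670,970
Enhanced fine: £3,354,850 + £670,970 = £4,025,820
Minimum £1,379,450: £4,025,820 meets the minimum, no increase.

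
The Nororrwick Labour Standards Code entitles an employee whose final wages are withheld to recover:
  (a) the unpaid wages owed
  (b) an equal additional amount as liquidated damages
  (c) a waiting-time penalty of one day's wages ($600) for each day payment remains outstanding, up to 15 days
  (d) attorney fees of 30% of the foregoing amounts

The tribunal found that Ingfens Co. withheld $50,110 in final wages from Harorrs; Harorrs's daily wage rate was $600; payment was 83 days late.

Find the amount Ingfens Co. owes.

Total award: $141,986

Liquidated damages (equal amount): $50,110
Penalty days: min(83, 15) = 15
Waiting-time penalty: 15 × $600 = $9,000
Subtotal: $50,110 + $50,110 + $9,000 = $109,220
Attorney fees: 30% of $109,220 = $32,766
Total award: $109,220 + $32,766 = $141,986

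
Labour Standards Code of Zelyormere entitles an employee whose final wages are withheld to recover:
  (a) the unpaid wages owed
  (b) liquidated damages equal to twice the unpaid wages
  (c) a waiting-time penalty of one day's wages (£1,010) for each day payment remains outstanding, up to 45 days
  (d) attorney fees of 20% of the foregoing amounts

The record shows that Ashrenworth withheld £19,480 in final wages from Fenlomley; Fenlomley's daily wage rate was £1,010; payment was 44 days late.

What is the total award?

£123,456

Doubled: 2 × £19,480 = £38,960
Penalty days: min(44, 45) = 44
Waiting-time penalty: 44 × £1,010 = £44,440
Subtotal: £19,480 + £38,960 + £44,440 = £102,880
Attorney fees: 20% of £102,880 = £20,576
Total award: £102,880 + £20,576 = £123,456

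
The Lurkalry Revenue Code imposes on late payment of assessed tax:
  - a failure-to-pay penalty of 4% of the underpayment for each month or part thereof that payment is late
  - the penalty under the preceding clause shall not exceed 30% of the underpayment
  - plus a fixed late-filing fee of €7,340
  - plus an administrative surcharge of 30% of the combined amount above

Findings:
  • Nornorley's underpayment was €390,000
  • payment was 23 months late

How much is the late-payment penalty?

Accrued rate: 4% × 23 = 92%, capped at 30% → 30%
Failure-to-pay penalty: 30% of €390,000 = €117,000
Penalty before surcharge: €117,000 + €7,340 = €124,340
Administrative surcharge: 30% of €124,340 = €37,302
Total penalty: €124,340 + €37,302 = €161,642

€161,642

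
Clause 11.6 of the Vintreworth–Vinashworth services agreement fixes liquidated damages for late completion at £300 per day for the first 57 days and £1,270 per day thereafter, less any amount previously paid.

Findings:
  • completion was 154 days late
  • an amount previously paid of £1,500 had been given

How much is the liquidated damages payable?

£138,790

First 57 days: 57 × £300 = £17,100
Remaining days: (154 − 57) × £1,270 = £123,190
Accrued per-day damages: £17,100 + £123,190 = £140,290
Less amount previously paid: £140,290 − £1,500 = £138,790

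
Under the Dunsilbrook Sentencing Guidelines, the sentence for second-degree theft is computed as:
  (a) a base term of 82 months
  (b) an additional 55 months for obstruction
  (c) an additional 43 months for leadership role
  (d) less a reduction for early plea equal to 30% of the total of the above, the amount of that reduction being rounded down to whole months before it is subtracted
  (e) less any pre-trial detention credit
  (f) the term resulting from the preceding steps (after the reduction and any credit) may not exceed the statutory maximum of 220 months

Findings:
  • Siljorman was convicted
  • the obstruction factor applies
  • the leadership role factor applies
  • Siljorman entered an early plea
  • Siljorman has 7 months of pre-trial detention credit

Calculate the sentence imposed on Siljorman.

Obstruction enhancement: +55 months
Leadership role enhancement: +43 months
Adjusted term: 82 months + 55 months + 43 months = 180 months
Early plea reduction: 30% of 180 months = 54 months (rounded down)
After reduction: 180 − 54 = 126 months
Less pre-trial detention credit: 126 months − 7 months = 119 months
Cap at 220 months: 119 months is within the cap, no reduction.

Sentence: 119 months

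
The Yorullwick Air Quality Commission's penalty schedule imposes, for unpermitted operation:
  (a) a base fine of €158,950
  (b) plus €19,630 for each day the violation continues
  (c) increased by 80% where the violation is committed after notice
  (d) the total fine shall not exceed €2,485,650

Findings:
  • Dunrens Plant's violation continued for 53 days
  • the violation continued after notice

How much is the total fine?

€2,158,812

Per-day component: 53 × €19,630 = €1,040,390
Base plus per-day: €158,950 + €1,040,390 = €1,199,340
Enhancement: 80% of €1,199,340 = €959,472
Enhanced fine: €1,199,340 + €959,472 = €2,158,812
Cap at €2,485,650: €2,158,812 is within the cap, no reduction.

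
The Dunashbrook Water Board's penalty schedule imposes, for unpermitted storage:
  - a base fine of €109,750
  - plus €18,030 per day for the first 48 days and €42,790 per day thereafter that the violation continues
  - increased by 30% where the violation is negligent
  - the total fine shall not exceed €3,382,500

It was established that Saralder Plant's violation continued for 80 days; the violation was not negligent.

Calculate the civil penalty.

€2,344,470

First 48 days: 48 × €18,030 = €865,440
Remaining days: (80 − 48) × €42,790 = €1,369,280
Per-day component: €865,440 + €1,369,280 = €2,234,720
Base plus per-day: €109,750 + €2,234,720 = €2,344,470
The violation was not negligent: no 30% increase.
Cap at €3,382,500: €2,344,470 is within the cap, no reduction.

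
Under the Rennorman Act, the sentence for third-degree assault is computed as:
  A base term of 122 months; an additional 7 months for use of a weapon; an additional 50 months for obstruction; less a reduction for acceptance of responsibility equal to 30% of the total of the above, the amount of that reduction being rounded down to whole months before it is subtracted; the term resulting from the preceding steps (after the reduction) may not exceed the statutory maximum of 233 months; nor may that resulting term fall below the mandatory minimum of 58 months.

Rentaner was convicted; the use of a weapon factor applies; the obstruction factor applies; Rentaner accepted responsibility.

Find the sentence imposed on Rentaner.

Use of a weapon enhancement: +7 months
Obstruction enhancement: +50 months
Adjusted term: 122 months + 7 months + 50 months = 179 months
Acceptance of responsibility reduction: 30% of 179 months = 53 months (rounded down)
After reduction: 179 − 53 = 126 months
Cap at 233 months: 126 months is within the cap, no reduction.
Minimum 58 months: 126 months meets the minimum, no increase.

126 months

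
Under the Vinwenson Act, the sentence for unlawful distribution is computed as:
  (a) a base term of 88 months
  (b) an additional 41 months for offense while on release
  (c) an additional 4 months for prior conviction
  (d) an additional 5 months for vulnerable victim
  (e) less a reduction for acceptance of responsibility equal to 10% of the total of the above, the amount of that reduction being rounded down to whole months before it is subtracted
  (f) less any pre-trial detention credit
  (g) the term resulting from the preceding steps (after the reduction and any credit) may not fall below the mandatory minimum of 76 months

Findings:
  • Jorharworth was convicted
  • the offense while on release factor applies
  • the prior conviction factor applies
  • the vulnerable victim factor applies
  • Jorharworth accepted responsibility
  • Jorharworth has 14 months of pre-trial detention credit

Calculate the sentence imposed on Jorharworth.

Offense while on release enhancement: +41 months
Prior conviction enhancement: +4 months
Vulnerable victim enhancement: +5 months
Adjusted term: 88 months + 41 months + 4 months + 5 months = 138 months
Acceptance of responsibility reduction: 10% of 138 months = 13 months (rounded down)
After reduction: 138 − 13 = 125 months
Less pre-trial detention credit: 125 months − 14 months = 111 months
Minimum 76 months: 111 months meets the minimum, no increase.

111 months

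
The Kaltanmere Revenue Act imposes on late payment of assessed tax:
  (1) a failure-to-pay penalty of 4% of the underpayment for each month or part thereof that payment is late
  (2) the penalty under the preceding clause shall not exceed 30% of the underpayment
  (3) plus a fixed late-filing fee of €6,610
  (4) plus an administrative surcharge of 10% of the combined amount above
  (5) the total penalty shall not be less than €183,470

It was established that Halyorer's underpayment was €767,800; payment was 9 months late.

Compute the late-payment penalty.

Accrued rate: 4% × 9 = 36%, capped at 30% → 30%
Failure-to-pay penalty: 30% of €767,800 = €230,340
Penalty before surcharge: €230,340 + €6,610 = €236,950
Administrative surcharge: 10% of €236,950 = €23,695
Total penalty: €236,950 + €23,695 = €260,645
Minimum €183,470: €260,645 meets the minimum, no increase.

€260,645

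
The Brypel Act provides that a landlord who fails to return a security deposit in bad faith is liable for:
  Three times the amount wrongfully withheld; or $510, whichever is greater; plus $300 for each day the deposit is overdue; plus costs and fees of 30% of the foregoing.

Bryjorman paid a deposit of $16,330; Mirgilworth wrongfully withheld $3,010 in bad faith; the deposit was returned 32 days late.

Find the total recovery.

Recovery: $24,219

Trebled: 3 × $3,010 = $9,030
Minimum $510: $9,030 meets the minimum, no increase.
Late-return penalty: 32 × $300 = $9,600
Damages plus late penalty: $9,030 + $9,600 = $18,630
Costs and fees: 30% of $18,630 = $5,589
Total recovery: $18,630 + $5,589 = $24,219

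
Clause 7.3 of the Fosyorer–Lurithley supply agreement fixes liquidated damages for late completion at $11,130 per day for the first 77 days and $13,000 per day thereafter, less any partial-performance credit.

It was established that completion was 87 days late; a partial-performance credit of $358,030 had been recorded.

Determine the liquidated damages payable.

$628,980

First 77 days: 77 × $11,130 = $857,010
Remaining days: (87 − 77) × $13,000 = $130,000
Accrued per-day damages: $857,010 + $130,000 = $987,010
Less partial-performance credit: $987,010 − $358,030 = $628,980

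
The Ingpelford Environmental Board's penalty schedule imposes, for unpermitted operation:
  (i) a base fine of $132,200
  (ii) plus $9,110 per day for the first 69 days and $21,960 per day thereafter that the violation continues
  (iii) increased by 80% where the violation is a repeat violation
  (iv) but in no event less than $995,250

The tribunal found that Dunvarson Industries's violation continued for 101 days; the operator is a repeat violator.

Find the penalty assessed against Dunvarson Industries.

First 69 days: 69 × $9,110 = $628,590
Remaining days: (101 − 69) × $21,960 = $702,720
Per-day component: $628,590 + $702,720 = $1,331,310
Base plus per-day: $132,200 + $1,331,310 = $1,463,510
Enhancement: 80% of $1,463,510 = $1,170,808
Enhanced fine: $1,463,510 + $1,170,808 = $2,634,318
Minimum $995,250: $2,634,318 meets the minimum, no increase.

Civil penalty: $2,634,318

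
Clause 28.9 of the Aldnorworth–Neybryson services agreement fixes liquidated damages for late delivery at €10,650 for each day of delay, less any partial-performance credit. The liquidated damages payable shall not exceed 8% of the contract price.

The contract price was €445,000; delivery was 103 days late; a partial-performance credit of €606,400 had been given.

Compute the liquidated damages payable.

Per-day damages: 103 × €10,650 = €1,096,950
Less partial-performance credit: €1,096,950 − €606,400 = €490,550
Cap: 8% of €445,000 = €35,600
Cap at €35,600: €490,550 exceeds the cap → €35,600

€35,600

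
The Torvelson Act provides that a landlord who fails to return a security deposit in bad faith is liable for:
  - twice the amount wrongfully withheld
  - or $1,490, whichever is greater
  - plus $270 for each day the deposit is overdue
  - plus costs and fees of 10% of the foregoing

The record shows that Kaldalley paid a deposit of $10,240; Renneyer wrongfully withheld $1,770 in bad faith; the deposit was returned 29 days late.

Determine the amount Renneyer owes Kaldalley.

Doubled: 2 × $1,770 = $3,540
Minimum $1,490: $3,540 meets the minimum, no increase.
Late-return penalty: 29 × $270 = $7,830
Damages plus late penalty: $3,540 + $7,830 = $11,370
Costs and fees: 10% of $11,370 = $1,137
Total recovery: $11,370 + $1,137 = $12,507

$12,507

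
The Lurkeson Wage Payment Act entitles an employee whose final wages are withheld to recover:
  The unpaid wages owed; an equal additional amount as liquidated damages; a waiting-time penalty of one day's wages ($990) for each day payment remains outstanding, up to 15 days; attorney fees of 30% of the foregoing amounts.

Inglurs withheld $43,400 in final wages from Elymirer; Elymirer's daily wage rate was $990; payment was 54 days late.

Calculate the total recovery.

$132,145

Liquidated damages (equal amount): $43,400
Penalty days: min(54, 15) = 15
Waiting-time penalty: 15 × $990 = $14,850
Subtotal: $43,400 + $43,400 + $14,850 = $101,650
Attorney fees: 30% of $101,650 = $30,495
Total award: $101,650 + $30,495 = $132,145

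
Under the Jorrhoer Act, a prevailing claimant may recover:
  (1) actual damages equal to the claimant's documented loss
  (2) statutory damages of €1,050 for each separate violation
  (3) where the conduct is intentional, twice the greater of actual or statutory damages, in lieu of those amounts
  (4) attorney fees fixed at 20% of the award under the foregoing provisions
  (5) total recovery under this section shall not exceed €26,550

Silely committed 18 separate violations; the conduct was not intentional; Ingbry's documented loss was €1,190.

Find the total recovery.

€24,108

Statutory damages: 18 × €1,050 = €18,900
Conduct not intentional: the in-lieu enhancement does not apply.
Actual plus statutory damages: €1,190 + €18,900 = €20,090
Attorney fees: 20% of €20,090 = €4,018
Total before cap: €20,090 + €4,018 = €24,108
Cap at €26,550: €24,108 is within the cap, no reduction.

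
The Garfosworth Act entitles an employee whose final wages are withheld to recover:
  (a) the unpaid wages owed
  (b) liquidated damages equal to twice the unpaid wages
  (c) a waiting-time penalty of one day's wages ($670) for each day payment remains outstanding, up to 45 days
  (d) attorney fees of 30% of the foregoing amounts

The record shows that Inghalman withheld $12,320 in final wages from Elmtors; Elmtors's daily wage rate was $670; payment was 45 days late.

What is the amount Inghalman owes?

Total award: $87,243

Doubled: 2 × $12,320 = $24,640
Penalty days: min(45, 45) = 45
Waiting-time penalty: 45 × $670 = $30,150
Subtotal: $12,320 + $24,640 + $30,150 = $67,110
Attorney fees: 30% of $67,110 = $20,133
Total award: $67,110 + $20,133 = $87,243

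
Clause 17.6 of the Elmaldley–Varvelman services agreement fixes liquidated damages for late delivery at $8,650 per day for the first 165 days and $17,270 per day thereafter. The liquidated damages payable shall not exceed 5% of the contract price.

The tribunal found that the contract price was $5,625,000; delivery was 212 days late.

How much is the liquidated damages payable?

First 165 days: 165 × $8,650 = $1,427,250
Remaining days: (212 − 165) × $17,270 = $811,690
Accrued per-day damages: $1,427,250 + $811,690 = $2,238,940
Cap: 5% of $5,625,000 = $281,250
Cap at $281,250: $2,238,940 exceeds the cap → $281,250

$281,250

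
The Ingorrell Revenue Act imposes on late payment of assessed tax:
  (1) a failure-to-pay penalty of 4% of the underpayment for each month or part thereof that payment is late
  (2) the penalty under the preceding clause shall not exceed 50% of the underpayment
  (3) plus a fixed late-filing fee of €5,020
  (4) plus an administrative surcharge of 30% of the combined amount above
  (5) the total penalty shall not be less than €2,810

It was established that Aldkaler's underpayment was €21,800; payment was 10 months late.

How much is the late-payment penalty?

Accrued rate: 4% × 10 = 40%, capped at 50% → 40%
Failure-to-pay penalty: 40% of €21,800 = €8,720
Penalty before surcharge: €8,720 + €5,020 = €13,740
Administrative surcharge: 30% of €13,740 = €4,122
Total penalty: €13,740 + €4,122 = €17,862
Minimum €2,810: €17,862 meets the minimum, no increase.

€17,862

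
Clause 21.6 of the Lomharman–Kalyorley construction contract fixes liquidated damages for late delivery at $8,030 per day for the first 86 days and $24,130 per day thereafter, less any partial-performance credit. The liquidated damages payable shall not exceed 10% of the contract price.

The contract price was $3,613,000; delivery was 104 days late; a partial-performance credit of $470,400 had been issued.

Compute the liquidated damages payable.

$361,300

First 86 days: 86 × $8,030 = $690,580
Remaining days: (104 − 86) × $24,130 = $434,340
Accrued per-day damages: $690,580 + $434,340 = $1,124,920
Less partial-performance credit: $1,124,920 − $470,400 = $654,520
Cap: 10% of $3,613,000 = $361,300
Cap at $361,300: $654,520 exceeds the cap → $361,300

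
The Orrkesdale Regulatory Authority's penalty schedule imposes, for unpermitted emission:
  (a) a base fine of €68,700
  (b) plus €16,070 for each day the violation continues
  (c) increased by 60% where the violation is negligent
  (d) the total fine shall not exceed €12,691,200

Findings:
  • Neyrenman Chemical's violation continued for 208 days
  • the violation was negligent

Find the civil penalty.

Per-day component: 208 × €16,070 = €3,342,560
Base plus per-day: €68,700 + €3,342,560 = €3,411,260
Enhancement: 60% of €3,411,260 = €2,046,756
Enhanced fine: €3,411,260 + €2,046,756 = €5,458,016
Cap at €12,691,200: €5,458,016 is within the cap, no reduction.

€5,458,016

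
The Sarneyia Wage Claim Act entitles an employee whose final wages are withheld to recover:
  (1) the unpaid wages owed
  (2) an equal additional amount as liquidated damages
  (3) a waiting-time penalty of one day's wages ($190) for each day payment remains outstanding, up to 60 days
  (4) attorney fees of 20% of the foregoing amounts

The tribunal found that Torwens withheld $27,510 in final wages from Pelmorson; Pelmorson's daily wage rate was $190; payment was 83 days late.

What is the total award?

$79,704

Liquidated damages (equal amount): $27,510
Penalty days: min(83, 60) = 60
Waiting-time penalty: 60 × $190 = $11,400
Subtotal: $27,510 + $27,510 + $11,400 = $66,420
Attorney fees: 20% of $66,420 = $13,284
Total award: $66,420 + $13,284 = $79,704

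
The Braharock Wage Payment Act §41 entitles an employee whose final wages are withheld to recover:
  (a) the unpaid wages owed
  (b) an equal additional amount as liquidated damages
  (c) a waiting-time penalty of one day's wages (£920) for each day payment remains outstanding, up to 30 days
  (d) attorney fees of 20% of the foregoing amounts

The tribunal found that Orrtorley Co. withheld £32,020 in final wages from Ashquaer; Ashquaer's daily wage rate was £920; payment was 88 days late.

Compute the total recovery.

Liquidated damages (equal amount): £32,020
Penalty days: min(88, 30) = 30
Waiting-time penalty: 30 × £920 = £27,600
Subtotal: £32,020 + £32,020 + £27,600 = £91,640
Attorney fees: 20% of £91,640 = £18,328
Total award: £91,640 + £18,328 = £109,968

Total award: £109,968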